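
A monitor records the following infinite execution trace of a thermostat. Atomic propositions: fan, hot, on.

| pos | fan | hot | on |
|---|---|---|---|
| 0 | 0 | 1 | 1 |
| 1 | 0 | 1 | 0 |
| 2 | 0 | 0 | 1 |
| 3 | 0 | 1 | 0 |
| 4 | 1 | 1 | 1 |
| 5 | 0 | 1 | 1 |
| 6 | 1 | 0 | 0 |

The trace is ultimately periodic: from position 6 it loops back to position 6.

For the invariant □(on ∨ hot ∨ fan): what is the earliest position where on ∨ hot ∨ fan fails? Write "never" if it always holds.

never

on ∨ hot ∨ fan holds at every position 0..6, and those are all the positions the trace ever visits, so the invariant □(on ∨ hot ∨ fan) is never violated.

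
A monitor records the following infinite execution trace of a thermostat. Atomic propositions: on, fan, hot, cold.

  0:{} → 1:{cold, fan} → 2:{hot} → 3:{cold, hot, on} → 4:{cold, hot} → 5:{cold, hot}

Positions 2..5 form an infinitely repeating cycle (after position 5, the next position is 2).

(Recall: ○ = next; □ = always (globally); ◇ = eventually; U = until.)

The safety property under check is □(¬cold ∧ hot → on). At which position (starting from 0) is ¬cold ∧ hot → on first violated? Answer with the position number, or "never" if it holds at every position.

Check ¬cold ∧ hot → on at each position in order: 0 ✓, 1 ✓.
At position 2 the labels are {hot}, so ¬cold ∧ hot → on is false there. This is the first violation.

2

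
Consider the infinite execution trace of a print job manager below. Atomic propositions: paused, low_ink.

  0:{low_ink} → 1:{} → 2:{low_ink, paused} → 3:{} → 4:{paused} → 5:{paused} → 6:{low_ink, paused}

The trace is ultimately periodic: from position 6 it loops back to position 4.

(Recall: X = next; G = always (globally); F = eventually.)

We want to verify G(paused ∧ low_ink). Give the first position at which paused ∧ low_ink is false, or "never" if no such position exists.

At position 0 the labels are {low_ink}, so paused ∧ low_ink is false there. This is the first violation.

0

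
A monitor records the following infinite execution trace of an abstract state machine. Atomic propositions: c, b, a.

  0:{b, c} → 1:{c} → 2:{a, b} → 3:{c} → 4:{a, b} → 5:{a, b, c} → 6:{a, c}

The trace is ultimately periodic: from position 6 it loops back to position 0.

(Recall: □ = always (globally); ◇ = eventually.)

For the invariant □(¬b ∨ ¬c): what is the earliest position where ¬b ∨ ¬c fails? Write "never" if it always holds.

0

At position 0 the labels are {b, c}, so ¬b ∨ ¬c is false there. This is the first violation.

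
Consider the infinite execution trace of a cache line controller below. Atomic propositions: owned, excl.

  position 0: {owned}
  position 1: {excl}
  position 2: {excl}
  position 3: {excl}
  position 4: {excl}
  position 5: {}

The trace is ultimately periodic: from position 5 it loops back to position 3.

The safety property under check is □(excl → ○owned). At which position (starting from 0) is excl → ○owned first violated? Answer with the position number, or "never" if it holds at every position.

1

Check excl → ○owned at each position in order: 0 ✓.
At position 1 the labels are {excl} and the next position 2 has {excl}, so excl → ○owned is false there. This is the first violation.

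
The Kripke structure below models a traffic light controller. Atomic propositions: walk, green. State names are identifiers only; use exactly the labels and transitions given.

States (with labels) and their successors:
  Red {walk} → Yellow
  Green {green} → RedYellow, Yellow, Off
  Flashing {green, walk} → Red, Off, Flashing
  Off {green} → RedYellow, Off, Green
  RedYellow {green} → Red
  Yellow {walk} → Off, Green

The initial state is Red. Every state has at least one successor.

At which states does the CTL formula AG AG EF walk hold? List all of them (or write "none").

{Red, Green, Flashing, Off, RedYellow, Yellow}

States satisfying AG EF walk: {Red, Green, Flashing, Off, RedYellow, Yellow}.
States satisfying AG AG EF walk: {Red, Green, Flashing, Off, RedYellow, Yellow}.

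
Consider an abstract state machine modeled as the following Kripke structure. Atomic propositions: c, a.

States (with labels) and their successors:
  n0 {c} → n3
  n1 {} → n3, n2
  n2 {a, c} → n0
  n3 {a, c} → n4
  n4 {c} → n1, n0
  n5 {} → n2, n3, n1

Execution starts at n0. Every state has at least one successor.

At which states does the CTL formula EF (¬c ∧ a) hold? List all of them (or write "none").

States satisfying ¬c ∧ a: ∅.
States satisfying EF (¬c ∧ a): ∅.

none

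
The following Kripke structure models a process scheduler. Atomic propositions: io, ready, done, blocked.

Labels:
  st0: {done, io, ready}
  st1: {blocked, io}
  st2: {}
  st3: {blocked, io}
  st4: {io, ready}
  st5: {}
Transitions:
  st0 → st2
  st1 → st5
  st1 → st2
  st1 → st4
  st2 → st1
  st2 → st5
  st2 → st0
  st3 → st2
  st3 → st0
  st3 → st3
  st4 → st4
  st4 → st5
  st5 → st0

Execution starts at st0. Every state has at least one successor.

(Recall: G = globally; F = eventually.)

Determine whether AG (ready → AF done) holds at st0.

No

States satisfying ready → AF done: {st0, st1, st2, st3, st5}.
States satisfying AG (ready → AF done): ∅.
st4 is reachable from st0 and violates ready → AF done, so AG fails at st0.
st0 ∉ Sat(AG (ready → AF done)).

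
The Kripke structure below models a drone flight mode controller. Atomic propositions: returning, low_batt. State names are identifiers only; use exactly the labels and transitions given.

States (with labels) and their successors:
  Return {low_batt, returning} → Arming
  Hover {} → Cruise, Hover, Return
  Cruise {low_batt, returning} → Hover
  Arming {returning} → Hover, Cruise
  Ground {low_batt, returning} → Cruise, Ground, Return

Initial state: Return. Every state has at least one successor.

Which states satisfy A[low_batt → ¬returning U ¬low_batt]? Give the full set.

States satisfying low_batt → ¬returning: {Hover, Arming}.
States satisfying ¬low_batt: {Hover, Arming}.
States satisfying A[low_batt → ¬returning U ¬low_batt]: {Hover, Arming}.

{Hover, Arming}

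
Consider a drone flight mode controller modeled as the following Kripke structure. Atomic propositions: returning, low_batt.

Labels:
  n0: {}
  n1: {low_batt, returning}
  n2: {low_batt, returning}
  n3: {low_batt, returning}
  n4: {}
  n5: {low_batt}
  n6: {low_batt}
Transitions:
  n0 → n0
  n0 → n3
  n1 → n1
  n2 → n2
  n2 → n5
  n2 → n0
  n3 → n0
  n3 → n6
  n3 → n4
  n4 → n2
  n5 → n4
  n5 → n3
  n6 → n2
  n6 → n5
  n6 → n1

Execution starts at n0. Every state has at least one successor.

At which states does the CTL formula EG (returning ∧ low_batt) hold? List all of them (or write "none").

States satisfying returning ∧ low_batt: {n1, n2, n3}.
States satisfying EG (returning ∧ low_batt): {n1, n2}.

{n1, n2}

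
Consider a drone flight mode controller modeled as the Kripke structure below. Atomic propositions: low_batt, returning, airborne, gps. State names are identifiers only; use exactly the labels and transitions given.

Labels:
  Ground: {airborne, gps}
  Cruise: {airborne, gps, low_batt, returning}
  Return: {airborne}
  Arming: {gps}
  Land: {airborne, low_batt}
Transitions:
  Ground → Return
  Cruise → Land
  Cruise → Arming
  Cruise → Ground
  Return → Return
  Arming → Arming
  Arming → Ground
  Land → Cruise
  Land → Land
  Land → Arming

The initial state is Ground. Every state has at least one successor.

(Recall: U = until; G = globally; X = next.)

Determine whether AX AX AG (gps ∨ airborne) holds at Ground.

States satisfying AX AG (gps ∨ airborne): {Ground, Cruise, Return, Arming, Land}.
States satisfying AX AX AG (gps ∨ airborne): {Ground, Cruise, Return, Arming, Land}.
Ground ∈ Sat(AX AX AG (gps ∨ airborne)).

Satisfied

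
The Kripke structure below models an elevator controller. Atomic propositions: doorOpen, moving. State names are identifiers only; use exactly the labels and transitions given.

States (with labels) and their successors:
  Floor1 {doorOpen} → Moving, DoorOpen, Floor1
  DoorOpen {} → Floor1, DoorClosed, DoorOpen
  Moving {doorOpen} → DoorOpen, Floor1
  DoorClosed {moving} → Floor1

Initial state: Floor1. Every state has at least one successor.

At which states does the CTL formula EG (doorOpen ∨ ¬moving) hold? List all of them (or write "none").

States satisfying doorOpen ∨ ¬moving: {Floor1, DoorOpen, Moving}.
States satisfying EG (doorOpen ∨ ¬moving): {Floor1, DoorOpen, Moving}.

{Floor1, DoorOpen, Moving}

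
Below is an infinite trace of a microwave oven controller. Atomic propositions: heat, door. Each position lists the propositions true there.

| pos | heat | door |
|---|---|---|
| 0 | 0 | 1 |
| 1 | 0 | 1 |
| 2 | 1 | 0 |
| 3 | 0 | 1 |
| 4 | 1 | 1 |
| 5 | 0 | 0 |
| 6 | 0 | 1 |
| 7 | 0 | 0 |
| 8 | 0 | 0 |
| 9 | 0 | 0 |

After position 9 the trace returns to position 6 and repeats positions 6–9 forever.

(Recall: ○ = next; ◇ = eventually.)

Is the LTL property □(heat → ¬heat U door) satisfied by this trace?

No

heat → ¬heat U door must hold at every position from 0 onward. It fails at position 2, so □(heat → ¬heat U door) is false.
Positions where heat holds: 2, 4.
Check ¬heat U door at each: 2→fails, 4→ok.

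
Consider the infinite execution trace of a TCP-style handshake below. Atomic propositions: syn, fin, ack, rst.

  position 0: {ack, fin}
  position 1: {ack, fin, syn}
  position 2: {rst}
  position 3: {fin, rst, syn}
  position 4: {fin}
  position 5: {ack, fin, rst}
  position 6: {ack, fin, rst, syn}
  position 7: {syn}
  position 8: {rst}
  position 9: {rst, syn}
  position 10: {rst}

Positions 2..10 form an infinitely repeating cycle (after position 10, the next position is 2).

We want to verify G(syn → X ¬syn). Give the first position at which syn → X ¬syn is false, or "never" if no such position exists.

Check syn → X ¬syn at each position in order: 0 ✓, 1 ✓, 2 ✓, 3 ✓, 4 ✓, 5 ✓.
At position 6 the labels are {ack, fin, rst, syn} and the next position 7 has {syn}, so syn → X ¬syn is false there. This is the first violation.

6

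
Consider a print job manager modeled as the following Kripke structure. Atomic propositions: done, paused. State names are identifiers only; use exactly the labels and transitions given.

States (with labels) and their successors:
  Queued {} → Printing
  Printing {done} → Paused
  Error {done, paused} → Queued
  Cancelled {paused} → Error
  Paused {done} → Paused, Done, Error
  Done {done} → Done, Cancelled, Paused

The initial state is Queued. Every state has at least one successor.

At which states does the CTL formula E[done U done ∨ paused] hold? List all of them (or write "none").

{Printing, Error, Cancelled, Paused, Done}

States satisfying done: {Printing, Error, Paused, Done}.
States satisfying done ∨ paused: {Printing, Error, Cancelled, Paused, Done}.
States satisfying E[done U done ∨ paused]: {Printing, Error, Cancelled, Paused, Done}.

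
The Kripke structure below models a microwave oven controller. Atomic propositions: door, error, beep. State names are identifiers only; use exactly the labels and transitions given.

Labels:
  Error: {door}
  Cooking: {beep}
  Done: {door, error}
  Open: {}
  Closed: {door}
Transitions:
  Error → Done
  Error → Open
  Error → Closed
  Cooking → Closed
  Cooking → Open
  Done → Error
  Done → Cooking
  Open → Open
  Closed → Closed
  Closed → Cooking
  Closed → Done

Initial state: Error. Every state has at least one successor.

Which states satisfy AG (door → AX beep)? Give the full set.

States satisfying door → AX beep: {Cooking, Open}.
States satisfying AG (door → AX beep): {Open}.

{Open}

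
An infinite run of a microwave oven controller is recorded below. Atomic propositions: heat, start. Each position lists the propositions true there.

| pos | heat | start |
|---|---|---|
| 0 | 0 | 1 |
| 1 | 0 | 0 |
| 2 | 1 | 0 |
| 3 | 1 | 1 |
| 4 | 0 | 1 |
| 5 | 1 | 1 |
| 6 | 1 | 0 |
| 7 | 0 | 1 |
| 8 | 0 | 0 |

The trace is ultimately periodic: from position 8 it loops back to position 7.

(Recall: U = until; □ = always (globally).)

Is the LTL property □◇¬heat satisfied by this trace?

Satisfied

◇¬heat holds at every position 0..8, and those are all positions ever visited, so □◇¬heat holds.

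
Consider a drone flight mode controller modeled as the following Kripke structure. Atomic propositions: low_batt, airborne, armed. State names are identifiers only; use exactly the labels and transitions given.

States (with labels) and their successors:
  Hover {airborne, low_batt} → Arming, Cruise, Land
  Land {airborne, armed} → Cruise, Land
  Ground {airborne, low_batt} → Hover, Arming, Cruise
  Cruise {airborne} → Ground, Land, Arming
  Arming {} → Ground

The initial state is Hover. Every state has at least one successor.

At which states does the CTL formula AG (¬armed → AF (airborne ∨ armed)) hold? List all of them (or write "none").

{Hover, Land, Ground, Cruise, Arming}

States satisfying ¬armed → AF (airborne ∨ armed): {Hover, Land, Ground, Cruise, Arming}.
States satisfying AG (¬armed → AF (airborne ∨ armed)): {Hover, Land, Ground, Cruise, Arming}.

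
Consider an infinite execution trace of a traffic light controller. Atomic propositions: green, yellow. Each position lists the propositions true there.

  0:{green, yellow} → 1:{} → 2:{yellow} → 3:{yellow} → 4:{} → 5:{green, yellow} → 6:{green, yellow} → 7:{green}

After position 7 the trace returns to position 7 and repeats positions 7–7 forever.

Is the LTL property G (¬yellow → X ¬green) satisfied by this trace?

Does not hold

¬yellow → X ¬green must hold at every position from 0 onward. It fails at position 4, so G (¬yellow → X ¬green) is false.
Positions where ¬yellow holds: 1, 4, 7.
Check X ¬green at each: 1→ok, 4→fails, 7→fails.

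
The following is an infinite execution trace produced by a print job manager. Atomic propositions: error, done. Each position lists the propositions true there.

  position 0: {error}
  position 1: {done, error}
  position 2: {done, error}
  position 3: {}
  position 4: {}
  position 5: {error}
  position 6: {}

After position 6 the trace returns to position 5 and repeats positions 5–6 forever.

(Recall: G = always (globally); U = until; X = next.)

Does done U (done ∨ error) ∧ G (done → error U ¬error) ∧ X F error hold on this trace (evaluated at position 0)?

Walking from position 0: done ∨ error first holds at position 0, and done holds at every earlier position along the way, so done U (done ∨ error) holds.
At position 0: done U (done ∨ error) is true; G (done → error U ¬error) ∧ X F error is true; so done U (done ∨ error) ∧ G (done → error U ¬error) ∧ X F error is true.

Holds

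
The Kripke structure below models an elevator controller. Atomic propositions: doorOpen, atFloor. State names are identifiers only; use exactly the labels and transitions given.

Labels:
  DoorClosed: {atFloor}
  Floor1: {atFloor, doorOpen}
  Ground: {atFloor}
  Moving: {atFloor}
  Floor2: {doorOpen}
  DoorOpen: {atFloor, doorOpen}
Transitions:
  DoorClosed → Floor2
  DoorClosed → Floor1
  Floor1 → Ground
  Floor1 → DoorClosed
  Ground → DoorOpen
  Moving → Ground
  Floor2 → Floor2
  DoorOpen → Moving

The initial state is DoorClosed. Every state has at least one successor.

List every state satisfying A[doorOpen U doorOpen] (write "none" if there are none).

{Floor1, Floor2, DoorOpen}

States satisfying doorOpen: {Floor1, Floor2, DoorOpen}.
States satisfying A[doorOpen U doorOpen]: {Floor1, Floor2, DoorOpen}.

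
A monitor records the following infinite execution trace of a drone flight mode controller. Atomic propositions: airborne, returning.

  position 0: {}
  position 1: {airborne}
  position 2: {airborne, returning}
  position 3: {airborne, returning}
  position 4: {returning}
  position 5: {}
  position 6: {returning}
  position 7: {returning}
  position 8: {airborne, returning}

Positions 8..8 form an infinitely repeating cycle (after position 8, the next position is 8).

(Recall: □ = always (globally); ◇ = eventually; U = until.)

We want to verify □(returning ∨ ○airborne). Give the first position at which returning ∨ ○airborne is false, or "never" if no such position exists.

5

Check returning ∨ ○airborne at each position in order: 0 ✓, 1 ✓, 2 ✓, 3 ✓, 4 ✓.
At position 5 the labels are {} and the next position 6 has {returning}, so returning ∨ ○airborne is false there. This is the first violation.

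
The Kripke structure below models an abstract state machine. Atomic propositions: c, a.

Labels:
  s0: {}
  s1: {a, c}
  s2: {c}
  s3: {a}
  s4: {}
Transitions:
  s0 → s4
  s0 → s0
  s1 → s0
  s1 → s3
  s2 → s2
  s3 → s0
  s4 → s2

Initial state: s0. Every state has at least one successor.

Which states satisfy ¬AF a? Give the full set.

{s0, s2, s4}

States satisfying a: {s1, s3}.
States satisfying AF a: {s1, s3}.
States satisfying ¬AF a: {s0, s2, s4}.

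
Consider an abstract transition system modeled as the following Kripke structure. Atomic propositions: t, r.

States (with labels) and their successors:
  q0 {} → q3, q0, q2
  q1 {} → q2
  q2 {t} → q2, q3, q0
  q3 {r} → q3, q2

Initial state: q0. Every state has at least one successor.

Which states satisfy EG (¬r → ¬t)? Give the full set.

{q0, q3}

States satisfying ¬r → ¬t: {q0, q1, q3}.
States satisfying EG (¬r → ¬t): {q0, q3}.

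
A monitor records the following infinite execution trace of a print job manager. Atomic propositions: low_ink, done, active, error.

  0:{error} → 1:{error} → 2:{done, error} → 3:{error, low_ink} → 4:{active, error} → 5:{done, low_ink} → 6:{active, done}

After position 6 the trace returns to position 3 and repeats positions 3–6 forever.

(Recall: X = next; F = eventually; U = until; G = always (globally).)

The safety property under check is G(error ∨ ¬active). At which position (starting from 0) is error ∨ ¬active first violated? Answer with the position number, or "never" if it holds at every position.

6

Check error ∨ ¬active at each position in order: 0 ✓, 1 ✓, 2 ✓, 3 ✓, 4 ✓, 5 ✓.
At position 6 the labels are {active, done}, so error ∨ ¬active is false there. This is the first violation.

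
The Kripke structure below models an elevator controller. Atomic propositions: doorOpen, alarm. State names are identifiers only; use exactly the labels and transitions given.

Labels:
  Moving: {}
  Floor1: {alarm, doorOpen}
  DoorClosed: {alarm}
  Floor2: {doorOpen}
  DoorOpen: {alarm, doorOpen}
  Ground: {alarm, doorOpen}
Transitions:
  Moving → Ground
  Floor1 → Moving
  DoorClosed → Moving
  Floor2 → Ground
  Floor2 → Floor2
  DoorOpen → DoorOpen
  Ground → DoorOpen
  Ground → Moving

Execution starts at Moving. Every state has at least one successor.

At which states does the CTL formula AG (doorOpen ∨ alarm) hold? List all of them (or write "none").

{DoorOpen}

States satisfying doorOpen ∨ alarm: {Floor1, DoorClosed, Floor2, DoorOpen, Ground}.
States satisfying AG (doorOpen ∨ alarm): {DoorOpen}.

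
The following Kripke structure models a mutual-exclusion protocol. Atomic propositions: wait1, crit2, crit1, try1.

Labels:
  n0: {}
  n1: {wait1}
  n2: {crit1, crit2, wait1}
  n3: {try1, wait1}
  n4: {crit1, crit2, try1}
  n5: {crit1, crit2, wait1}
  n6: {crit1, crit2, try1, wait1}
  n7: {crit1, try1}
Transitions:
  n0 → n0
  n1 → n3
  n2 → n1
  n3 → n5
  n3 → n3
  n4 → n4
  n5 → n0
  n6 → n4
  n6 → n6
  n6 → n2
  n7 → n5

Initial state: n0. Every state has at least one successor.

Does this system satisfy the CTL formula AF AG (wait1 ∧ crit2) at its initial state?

Violated

States satisfying AG (wait1 ∧ crit2): ∅.
States satisfying AF AG (wait1 ∧ crit2): ∅.
There is a path from n0 along which AG (wait1 ∧ crit2) never holds.
n0 ∉ Sat(AF AG (wait1 ∧ crit2)).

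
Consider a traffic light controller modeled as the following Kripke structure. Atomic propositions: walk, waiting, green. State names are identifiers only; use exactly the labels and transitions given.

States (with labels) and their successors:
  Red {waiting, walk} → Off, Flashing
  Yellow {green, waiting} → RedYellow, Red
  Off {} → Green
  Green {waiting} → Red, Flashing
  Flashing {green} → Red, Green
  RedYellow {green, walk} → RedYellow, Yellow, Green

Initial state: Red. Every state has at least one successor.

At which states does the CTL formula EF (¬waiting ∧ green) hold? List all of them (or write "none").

{Red, Yellow, Off, Green, Flashing, RedYellow}

States satisfying ¬waiting ∧ green: {Flashing, RedYellow}.
States satisfying EF (¬waiting ∧ green): {Red, Yellow, Off, Green, Flashing, RedYellow}.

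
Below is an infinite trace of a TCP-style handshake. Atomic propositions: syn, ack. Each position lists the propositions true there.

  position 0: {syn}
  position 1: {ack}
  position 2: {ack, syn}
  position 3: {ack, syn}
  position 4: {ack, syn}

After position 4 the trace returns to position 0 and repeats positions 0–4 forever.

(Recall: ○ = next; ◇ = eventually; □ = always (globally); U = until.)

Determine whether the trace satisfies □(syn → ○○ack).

syn → ○○ack must hold at every position from 0 onward. It fails at position 3, so □(syn → ○○ack) is false.
Positions where syn holds: 0, 2, 3, 4.
Check ○○ack at each: 0→ok, 2→ok, 3→fails, 4→ok.

Does not hold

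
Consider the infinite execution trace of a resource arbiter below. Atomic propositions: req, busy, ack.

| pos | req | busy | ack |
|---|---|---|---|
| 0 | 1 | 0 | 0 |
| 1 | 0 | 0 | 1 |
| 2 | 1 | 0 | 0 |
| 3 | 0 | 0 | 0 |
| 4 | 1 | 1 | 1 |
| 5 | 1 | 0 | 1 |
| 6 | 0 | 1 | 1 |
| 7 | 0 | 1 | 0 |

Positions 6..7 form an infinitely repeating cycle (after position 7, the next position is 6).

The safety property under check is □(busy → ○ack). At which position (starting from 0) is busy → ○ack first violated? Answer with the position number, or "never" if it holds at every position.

Check busy → ○ack at each position in order: 0 ✓, 1 ✓, 2 ✓, 3 ✓, 4 ✓, 5 ✓.
At position 6 the labels are {ack, busy} and the next position 7 has {busy}, so busy → ○ack is false there. This is the first violation.

6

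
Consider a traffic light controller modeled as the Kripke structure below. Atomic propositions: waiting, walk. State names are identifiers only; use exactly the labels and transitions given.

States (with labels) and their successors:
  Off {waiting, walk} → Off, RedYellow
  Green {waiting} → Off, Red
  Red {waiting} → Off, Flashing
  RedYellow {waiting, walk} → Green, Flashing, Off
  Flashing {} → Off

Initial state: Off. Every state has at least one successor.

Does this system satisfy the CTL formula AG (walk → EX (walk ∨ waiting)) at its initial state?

Yes

States satisfying walk → EX (walk ∨ waiting): {Off, Green, Red, RedYellow, Flashing}.
States satisfying AG (walk → EX (walk ∨ waiting)): {Off, Green, Red, RedYellow, Flashing}.
Every state reachable from Off satisfies walk → EX (walk ∨ waiting).
Off ∈ Sat(AG (walk → EX (walk ∨ waiting))).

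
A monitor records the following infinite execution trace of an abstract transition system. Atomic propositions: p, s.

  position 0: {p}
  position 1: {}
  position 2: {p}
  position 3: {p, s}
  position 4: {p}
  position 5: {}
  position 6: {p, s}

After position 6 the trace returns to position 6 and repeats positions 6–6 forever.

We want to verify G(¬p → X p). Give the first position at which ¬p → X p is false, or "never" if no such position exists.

never

¬p → X p holds at every position 0..6, and those are all the positions the trace ever visits, so the invariant G(¬p → X p) is never violated.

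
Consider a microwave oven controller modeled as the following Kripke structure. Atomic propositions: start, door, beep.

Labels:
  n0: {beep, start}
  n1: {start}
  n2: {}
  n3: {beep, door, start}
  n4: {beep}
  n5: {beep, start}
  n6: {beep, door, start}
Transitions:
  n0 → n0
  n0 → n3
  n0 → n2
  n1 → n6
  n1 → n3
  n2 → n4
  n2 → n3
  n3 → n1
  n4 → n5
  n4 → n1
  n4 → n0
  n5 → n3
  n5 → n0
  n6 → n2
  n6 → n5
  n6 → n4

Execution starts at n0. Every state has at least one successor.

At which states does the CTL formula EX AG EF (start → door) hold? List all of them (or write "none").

States satisfying AG EF (start → door): {n0, n1, n2, n3, n4, n5, n6}.
States satisfying EX AG EF (start → door): {n0, n1, n2, n3, n4, n5, n6}.

{n0, n1, n2, n3, n4, n5, n6}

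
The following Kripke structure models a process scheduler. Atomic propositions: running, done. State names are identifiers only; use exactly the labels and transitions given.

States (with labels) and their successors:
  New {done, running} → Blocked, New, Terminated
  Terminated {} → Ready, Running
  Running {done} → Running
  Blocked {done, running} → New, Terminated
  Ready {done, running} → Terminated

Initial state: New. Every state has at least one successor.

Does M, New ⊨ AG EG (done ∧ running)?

States satisfying EG (done ∧ running): {New, Blocked}.
States satisfying AG EG (done ∧ running): ∅.
Ready is reachable from New and violates EG (done ∧ running), so AG fails at New.
New ∉ Sat(AG EG (done ∧ running)).

Violated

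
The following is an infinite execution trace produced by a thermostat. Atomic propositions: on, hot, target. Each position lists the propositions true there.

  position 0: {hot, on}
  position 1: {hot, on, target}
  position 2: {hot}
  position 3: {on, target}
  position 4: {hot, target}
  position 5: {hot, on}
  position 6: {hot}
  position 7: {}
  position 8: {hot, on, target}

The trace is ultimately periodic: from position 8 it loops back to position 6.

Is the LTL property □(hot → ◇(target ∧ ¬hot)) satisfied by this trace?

Violated

hot → ◇(target ∧ ¬hot) must hold at every position from 0 onward. It fails at position 4, so □(hot → ◇(target ∧ ¬hot)) is false.
Positions where hot holds: 0, 1, 2, 4, 5, 6, 8.
Check ◇(target ∧ ¬hot) at each: 0→ok, 1→ok, 2→ok, 4→fails, 5→fails, 6→fails, 8→fails.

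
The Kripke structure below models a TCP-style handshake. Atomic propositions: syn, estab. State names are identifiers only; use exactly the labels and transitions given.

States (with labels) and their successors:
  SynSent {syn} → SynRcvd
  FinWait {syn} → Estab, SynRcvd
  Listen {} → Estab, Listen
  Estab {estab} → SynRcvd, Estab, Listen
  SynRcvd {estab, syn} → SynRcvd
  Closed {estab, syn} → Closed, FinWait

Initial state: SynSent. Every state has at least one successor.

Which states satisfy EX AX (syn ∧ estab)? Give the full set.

States satisfying AX (syn ∧ estab): {SynSent, SynRcvd}.
States satisfying EX AX (syn ∧ estab): {SynSent, FinWait, Estab, SynRcvd}.

{SynSent, FinWait, Estab, SynRcvd}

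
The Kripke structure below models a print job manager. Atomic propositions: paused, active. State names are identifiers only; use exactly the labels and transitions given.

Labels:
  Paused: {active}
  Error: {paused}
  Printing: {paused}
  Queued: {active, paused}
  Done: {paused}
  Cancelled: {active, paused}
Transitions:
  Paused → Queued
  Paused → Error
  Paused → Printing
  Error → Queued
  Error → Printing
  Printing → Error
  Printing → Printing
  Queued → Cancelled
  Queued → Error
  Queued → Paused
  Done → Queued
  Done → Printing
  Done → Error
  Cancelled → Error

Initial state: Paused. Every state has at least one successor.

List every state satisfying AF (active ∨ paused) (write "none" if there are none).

States satisfying active ∨ paused: {Paused, Error, Printing, Queued, Done, Cancelled}.
States satisfying AF (active ∨ paused): {Paused, Error, Printing, Queued, Done, Cancelled}.

{Paused, Error, Printing, Queued, Done, Cancelled}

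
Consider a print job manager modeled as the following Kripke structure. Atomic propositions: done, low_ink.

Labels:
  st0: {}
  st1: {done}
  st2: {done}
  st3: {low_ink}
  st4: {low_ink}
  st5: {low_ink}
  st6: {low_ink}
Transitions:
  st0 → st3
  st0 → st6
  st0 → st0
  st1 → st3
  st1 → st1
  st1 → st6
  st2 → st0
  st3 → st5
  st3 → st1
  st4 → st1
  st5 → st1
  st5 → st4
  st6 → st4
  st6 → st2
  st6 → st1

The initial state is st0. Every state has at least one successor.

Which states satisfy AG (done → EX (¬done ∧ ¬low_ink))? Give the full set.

none

States satisfying done → EX (¬done ∧ ¬low_ink): {st0, st2, st3, st4, st5, st6}.
States satisfying AG (done → EX (¬done ∧ ¬low_ink)): ∅.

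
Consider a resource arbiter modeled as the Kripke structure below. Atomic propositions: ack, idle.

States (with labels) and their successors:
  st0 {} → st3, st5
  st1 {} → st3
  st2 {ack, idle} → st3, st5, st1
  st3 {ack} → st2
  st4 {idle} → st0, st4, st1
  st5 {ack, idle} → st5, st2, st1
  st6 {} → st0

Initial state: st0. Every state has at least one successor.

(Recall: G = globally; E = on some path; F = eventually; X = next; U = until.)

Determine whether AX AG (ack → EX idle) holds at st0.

States satisfying AG (ack → EX idle): {st0, st1, st2, st3, st4, st5, st6}.
States satisfying AX AG (ack → EX idle): {st0, st1, st2, st3, st4, st5, st6}.
st0 ∈ Sat(AX AG (ack → EX idle)).

Satisfied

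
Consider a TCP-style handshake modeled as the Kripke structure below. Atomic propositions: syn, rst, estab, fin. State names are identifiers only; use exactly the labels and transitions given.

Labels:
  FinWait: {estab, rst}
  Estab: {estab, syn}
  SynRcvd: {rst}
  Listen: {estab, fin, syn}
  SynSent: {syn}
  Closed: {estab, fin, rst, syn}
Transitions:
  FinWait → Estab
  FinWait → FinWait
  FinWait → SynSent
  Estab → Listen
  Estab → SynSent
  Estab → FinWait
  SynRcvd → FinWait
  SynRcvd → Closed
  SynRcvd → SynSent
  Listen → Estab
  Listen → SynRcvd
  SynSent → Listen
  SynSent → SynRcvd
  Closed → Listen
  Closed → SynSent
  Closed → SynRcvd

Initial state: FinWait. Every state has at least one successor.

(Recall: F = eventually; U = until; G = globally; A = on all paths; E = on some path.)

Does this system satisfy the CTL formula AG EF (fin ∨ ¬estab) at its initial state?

States satisfying EF (fin ∨ ¬estab): {FinWait, Estab, SynRcvd, Listen, SynSent, Closed}.
States satisfying AG EF (fin ∨ ¬estab): {FinWait, Estab, SynRcvd, Listen, SynSent, Closed}.
Every state reachable from FinWait satisfies EF (fin ∨ ¬estab).
FinWait ∈ Sat(AG EF (fin ∨ ¬estab)).

Yes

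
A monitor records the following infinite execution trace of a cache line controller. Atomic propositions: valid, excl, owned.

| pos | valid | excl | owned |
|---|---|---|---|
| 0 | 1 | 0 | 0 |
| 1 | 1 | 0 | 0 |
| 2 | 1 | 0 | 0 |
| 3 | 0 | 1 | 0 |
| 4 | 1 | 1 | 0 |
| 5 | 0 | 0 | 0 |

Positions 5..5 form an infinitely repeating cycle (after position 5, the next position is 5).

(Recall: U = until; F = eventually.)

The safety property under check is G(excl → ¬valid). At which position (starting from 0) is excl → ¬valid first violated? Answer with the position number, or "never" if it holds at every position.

Check excl → ¬valid at each position in order: 0 ✓, 1 ✓, 2 ✓, 3 ✓.
At position 4 the labels are {excl, valid}, so excl → ¬valid is false there. This is the first violation.

4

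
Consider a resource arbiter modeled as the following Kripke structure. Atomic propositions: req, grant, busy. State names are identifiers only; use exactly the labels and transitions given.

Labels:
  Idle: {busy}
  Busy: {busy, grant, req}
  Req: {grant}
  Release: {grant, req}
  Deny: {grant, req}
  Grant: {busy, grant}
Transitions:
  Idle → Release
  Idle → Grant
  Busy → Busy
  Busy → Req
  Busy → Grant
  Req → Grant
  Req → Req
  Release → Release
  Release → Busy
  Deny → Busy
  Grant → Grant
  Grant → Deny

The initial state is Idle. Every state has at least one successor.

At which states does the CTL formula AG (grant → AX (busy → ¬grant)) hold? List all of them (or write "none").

none

States satisfying grant → AX (busy → ¬grant): {Idle}.
States satisfying AG (grant → AX (busy → ¬grant)): ∅.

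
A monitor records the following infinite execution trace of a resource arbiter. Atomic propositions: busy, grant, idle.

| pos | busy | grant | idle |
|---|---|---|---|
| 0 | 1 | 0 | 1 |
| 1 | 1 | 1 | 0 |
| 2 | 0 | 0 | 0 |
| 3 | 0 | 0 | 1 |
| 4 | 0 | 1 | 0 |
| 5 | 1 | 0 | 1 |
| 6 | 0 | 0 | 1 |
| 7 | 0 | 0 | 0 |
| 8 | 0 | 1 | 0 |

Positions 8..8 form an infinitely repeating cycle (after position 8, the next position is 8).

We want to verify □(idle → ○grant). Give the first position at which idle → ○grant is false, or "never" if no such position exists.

5

Check idle → ○grant at each position in order: 0 ✓, 1 ✓, 2 ✓, 3 ✓, 4 ✓.
At position 5 the labels are {busy, idle} and the next position 6 has {idle}, so idle → ○grant is false there. This is the first violation.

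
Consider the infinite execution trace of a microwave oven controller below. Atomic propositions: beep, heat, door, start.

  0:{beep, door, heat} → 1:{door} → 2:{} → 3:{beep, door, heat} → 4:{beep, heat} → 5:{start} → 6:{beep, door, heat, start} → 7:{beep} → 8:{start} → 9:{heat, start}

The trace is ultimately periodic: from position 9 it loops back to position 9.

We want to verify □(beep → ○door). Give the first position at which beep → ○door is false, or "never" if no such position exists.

Check beep → ○door at each position in order: 0 ✓, 1 ✓, 2 ✓.
At position 3 the labels are {beep, door, heat} and the next position 4 has {beep, heat}, so beep → ○door is false there. This is the first violation.

3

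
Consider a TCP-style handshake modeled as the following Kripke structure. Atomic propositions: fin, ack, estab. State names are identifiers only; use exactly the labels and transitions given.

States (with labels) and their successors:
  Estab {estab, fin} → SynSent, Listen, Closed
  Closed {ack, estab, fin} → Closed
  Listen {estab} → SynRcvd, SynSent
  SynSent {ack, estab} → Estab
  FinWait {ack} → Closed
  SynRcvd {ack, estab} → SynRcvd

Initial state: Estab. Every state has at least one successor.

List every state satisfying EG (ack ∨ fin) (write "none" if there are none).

{Estab, Closed, SynSent, FinWait, SynRcvd}

States satisfying ack ∨ fin: {Estab, Closed, SynSent, FinWait, SynRcvd}.
States satisfying EG (ack ∨ fin): {Estab, Closed, SynSent, FinWait, SynRcvd}.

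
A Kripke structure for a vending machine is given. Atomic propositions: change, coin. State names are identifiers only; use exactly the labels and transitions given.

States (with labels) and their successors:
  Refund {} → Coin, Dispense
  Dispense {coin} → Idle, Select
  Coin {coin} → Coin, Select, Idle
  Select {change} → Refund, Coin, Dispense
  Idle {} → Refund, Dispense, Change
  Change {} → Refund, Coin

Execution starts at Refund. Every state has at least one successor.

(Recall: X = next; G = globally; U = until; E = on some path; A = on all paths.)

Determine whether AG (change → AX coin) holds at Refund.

States satisfying change → AX coin: {Refund, Dispense, Coin, Idle, Change}.
States satisfying AG (change → AX coin): ∅.
Select is reachable from Refund and violates change → AX coin, so AG fails at Refund.
Refund ∉ Sat(AG (change → AX coin)).

Does not hold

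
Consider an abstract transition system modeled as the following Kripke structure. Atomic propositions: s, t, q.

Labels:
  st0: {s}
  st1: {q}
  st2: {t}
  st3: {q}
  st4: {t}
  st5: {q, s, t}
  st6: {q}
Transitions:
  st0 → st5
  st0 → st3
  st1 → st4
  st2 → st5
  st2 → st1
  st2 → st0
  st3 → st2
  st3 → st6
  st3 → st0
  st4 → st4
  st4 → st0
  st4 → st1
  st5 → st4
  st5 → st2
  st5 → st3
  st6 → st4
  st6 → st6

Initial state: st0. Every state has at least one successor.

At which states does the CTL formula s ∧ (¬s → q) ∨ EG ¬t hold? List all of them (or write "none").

States satisfying ¬s: {st1, st2, st3, st4, st6}.
States satisfying ¬s → q: {st0, st1, st3, st5, st6}.
States satisfying s ∧ (¬s → q): {st0, st5}.
States satisfying ¬t: {st0, st1, st3, st6}.
States satisfying EG ¬t: {st0, st3, st6}.
States satisfying s ∧ (¬s → q) ∨ EG ¬t: {st0, st3, st5, st6}.

{st0, st3, st5, st6}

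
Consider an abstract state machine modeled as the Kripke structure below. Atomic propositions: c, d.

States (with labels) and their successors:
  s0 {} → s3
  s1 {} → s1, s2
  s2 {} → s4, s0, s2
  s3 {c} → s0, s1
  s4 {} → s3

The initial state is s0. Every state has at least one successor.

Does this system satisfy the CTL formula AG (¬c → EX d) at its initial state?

No

States satisfying ¬c → EX d: {s3}.
States satisfying AG (¬c → EX d): ∅.
s0 is reachable from s0 and violates ¬c → EX d, so AG fails at s0.
s0 ∉ Sat(AG (¬c → EX d)).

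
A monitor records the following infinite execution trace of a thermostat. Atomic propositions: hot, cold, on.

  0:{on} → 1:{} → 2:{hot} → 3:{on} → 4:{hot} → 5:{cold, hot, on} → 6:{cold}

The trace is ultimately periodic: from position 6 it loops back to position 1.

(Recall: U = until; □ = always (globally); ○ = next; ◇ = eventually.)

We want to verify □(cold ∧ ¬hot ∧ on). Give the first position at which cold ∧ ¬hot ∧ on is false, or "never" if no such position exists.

At position 0 the labels are {on}, so cold ∧ ¬hot ∧ on is false there. This is the first violation.

0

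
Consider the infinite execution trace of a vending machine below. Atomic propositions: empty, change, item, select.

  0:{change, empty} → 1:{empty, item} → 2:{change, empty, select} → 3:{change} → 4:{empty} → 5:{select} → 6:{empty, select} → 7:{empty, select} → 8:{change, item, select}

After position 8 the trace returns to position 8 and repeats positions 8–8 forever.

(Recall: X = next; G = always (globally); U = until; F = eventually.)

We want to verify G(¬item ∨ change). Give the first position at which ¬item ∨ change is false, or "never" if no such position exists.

Check ¬item ∨ change at each position in order: 0 ✓.
At position 1 the labels are {empty, item}, so ¬item ∨ change is false there. This is the first violation.

1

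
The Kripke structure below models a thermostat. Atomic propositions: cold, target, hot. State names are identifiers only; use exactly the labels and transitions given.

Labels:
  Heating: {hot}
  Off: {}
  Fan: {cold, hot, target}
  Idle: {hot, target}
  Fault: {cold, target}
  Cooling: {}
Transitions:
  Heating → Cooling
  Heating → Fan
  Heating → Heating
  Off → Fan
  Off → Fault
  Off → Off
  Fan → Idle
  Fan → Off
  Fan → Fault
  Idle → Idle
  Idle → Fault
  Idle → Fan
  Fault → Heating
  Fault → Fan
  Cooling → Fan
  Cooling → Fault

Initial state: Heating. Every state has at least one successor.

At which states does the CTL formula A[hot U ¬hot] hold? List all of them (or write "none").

States satisfying hot: {Heating, Fan, Idle}.
States satisfying ¬hot: {Off, Fault, Cooling}.
States satisfying A[hot U ¬hot]: {Off, Fault, Cooling}.

{Off, Fault, Cooling}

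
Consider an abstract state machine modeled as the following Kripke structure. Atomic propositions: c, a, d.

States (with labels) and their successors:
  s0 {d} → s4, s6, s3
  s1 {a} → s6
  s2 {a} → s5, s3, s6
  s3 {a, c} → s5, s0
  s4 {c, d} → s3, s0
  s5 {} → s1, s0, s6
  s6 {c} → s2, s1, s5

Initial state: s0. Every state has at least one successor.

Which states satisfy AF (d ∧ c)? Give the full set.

{s4}

States satisfying d ∧ c: {s4}.
States satisfying AF (d ∧ c): {s4}.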